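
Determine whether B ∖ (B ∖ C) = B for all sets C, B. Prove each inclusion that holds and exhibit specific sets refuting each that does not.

The sets are not equal: only the forward inclusion holds.

(⟹) Let x ∈ B ∖ (B ∖ C). Then x ∈ C ∩ B, from which x ∈ B.

(⟸) This inclusion fails. Take C = ∅, B = {1}; then 1 ∈ B but 1 ∉ B ∖ (B ∖ C).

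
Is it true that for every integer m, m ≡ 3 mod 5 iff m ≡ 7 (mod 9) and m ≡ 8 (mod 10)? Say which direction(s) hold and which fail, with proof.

(⇐) If m ≡ 7 (mod 9) and m ≡ 8 (mod 10), then by the Chinese remainder theorem m ≡ 88 (mod 90). Since 88 ≡ 3 (mod 5) and 5 ∣ 90, we get m ≡ 3 (mod 5).

(⇒) This fails: m = 33 gives 33 ≡ 3 (mod 5) but 33 ≡ 6 (mod 9), so the conjunction on the right does not hold.

(⇒) fails; (⇐) holds.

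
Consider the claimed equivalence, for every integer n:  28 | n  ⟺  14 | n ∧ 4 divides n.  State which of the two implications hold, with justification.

The biconditional holds.

[⇒] If 28 ∣ n, write n = 28q. Since 28 = 2·14, n = 14·(2q), so 14 ∣ n; and since 28 = 7·4, n = 4·(7q), so 4 ∣ n.

[⇐] Suppose 14 ∣ n and 4 ∣ n. Any common multiple of 14 and 4 is a multiple of their lcm; here lcm(14, 4) = 14·4/gcd(14, 4) = 56/2 = 28, so 28 ∣ n.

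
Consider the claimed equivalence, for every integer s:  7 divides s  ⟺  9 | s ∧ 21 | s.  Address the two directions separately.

Only the converse holds.

(→) This fails: take s = 7. Certainly 7 ∣ 7, but 9 ∤ 7.

(←) Suppose 9 ∣ s and 21 ∣ s. Any common multiple of 9 and 21 is a multiple of their lcm; here lcm(9, 21) = 9·21/gcd(9, 21) = 189/3 = 63, so 63 ∣ s. Since 7 ∣ 63, it follows that 7 ∣ s.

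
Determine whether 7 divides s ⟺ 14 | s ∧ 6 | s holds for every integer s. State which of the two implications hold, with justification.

Only the converse holds.

Forward direction. This fails: take s = 7. Certainly 7 ∣ 7, but 14 ∤ 7.

Converse. Suppose 14 ∣ s and 6 ∣ s. Any common multiple of 14 and 6 is a multiple of their lcm; here lcm(14, 6) = 14·6/gcd(14, 6) = 84/2 = 42, so 42 ∣ s. Since 7 ∣ 42, it follows that 7 ∣ s.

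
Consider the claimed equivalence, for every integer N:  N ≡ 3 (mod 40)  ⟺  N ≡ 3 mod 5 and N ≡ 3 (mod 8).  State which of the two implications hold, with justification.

Equivalent; both directions hold.

[⇒] Suppose N ≡ 3 (mod 40); write N = 40j + 3. Since 5 ∣ 40, reducing mod 5 gives N ≡ 3 (mod 5); since 8 ∣ 40, reducing mod 8 gives N ≡ 3 (mod 8).

[⇐] Conversely, if N ≡ 3 (mod 5) and N ≡ 3 (mod 8), then by the Chinese remainder theorem N ≡ 3 (mod 40). This is exactly N ≡ 3 (mod 40).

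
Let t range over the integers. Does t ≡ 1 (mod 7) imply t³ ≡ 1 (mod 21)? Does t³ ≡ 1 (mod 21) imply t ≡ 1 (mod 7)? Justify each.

Forward direction. This fails: take t = 8. Then 8 ≡ 1 (mod 7), but 8³ = 512 ≡ 8 (mod 21), not 1.

Converse. This fails: take t = 4. Then 4³ = 64 ≡ 1 (mod 21), yet 4 ≡ 4 (mod 7), not 1.

Both directions fail.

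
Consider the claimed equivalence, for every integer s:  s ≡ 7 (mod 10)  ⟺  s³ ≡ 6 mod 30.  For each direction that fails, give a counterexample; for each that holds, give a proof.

Both directions fail.

(→) This fails: take s = 7. Then 7 ≡ 7 (mod 10), but 7³ = 343 ≡ 13 (mod 30), not 6.

(←) This fails: take s = 6. Then 6³ = 216 ≡ 6 (mod 30), yet 6 ≡ 6 (mod 10), not 7.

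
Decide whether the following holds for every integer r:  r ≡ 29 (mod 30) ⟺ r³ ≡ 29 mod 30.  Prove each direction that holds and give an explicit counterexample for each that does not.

Both directions hold.

(⇒) Suppose r ≡ 29 (mod 30). Write r = 30j + 29. Then (30j + 29)³ = 27000j³ + 78300j² + 75690j + 24389 = 30(900j³ + 2610j² + 2523j + 812) + 29, so r³ ≡ 29 (mod 30).

(⇐) Conversely, suppose r³ ≡ 29 (mod 30). The only residue r in {0, …, 29} with r³ ≡ 29 (mod 30) is r = 29, so r ≡ 29 (mod 30).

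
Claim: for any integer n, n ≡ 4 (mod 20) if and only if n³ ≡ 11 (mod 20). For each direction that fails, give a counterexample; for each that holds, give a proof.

(→) This fails: take n = 4. Then 4 ≡ 4 (mod 20), but 4³ = 64 ≡ 4 (mod 20), not 11.

(←) This fails: take n = 11. Then 11³ = 1331 ≡ 11 (mod 20), yet 11 ≡ 11 (mod 20), not 4.

Both directions fail.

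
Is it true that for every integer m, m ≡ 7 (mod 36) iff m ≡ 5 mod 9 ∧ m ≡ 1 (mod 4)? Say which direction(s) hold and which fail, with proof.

(⇒) fails and (⇐) fails.

(⟹) This fails: m = 7 gives 7 ≡ 7 (mod 36) but 7 ≡ 7 (mod 9), so the conjunction on the right does not hold.

(⟸) This fails: m = 5 satisfies both congruences on the right (5 ≡ 5 mod 9 and 5 ≡ 1 mod 4) yet 5 ≡ 5 (mod 36), not 7.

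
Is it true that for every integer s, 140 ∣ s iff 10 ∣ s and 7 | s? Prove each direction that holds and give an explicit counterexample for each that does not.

Not equivalent: only (⇒) holds.

(⇒) If 140 ∣ s, write s = 140q. Since 140 = 14·10, s = 10·(14q), so 10 ∣ s; and since 140 = 20·7, s = 7·(20q), so 7 ∣ s.

(⇐) This fails: take s = 70. Both 10 ∣ 70 and 7 ∣ 70, yet 70 is not a multiple of 140 (since 70 = 0·140 + 70), so 140 ∤ 70.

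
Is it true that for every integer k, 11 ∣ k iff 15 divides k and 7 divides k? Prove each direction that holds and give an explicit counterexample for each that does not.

(⇒) This fails: take k = 11. Certainly 11 ∣ 11, but 15 ∤ 11.

(⇐) This fails: take k = 105. Both 15 ∣ 105 and 7 ∣ 105, yet 105 is not a multiple of 11 (since 105 = 9·11 + 6), so 11 ∤ 105.

Both directions fail.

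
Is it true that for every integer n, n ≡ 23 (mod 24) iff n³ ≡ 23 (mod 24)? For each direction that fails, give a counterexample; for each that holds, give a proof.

The biconditional holds.

Forward direction. Suppose n ≡ 23 (mod 24). Write n = 24j + 23. Then (24j + 23)³ = 13824j³ + 39744j² + 38088j + 12167 = 24(576j³ + 1656j² + 1587j + 506) + 23, so n³ ≡ 23 (mod 24).

Converse. Suppose n³ ≡ 23 (mod 24). The only residue r in {0, …, 23} with r³ ≡ 23 (mod 24) is r = 23, so n ≡ 23 (mod 24).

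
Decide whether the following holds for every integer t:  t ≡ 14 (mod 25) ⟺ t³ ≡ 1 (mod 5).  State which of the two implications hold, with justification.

Forward direction. This fails: take t = 14. Then 14 ≡ 14 (mod 25), but 14³ = 2744 ≡ 4 (mod 5), not 1.

Converse. This fails: take t = 1. Then 1³ = 1 ≡ 1 (mod 5), yet 1 ≡ 1 (mod 25), not 14.

(⇒) fails and (⇐) fails.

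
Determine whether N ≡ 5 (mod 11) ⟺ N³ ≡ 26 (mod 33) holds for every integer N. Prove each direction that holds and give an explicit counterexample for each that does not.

(⇒) fails; (⇐) holds.

(⟹) This fails: take N = 16. Then 16 ≡ 5 (mod 11), but 16³ = 4096 ≡ 4 (mod 33), not 26.

(⟸) Conversely, the residues r modulo 33 with r³ ≡ 26 (mod 33) are exactly {5}, and each is ≡ 5 (mod 11).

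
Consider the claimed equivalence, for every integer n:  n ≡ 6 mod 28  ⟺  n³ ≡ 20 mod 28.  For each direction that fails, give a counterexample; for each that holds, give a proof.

Forward direction. Suppose n ≡ 6 mod 28. Write n = 28j + 6. Then (28j + 6)³ = 21952j³ + 14112j² + 3024j + 216 = 28(784j³ + 504j² + 108j + 7) + 20, so n³ ≡ 20 (mod 28).

Converse. This fails: take n = 10. Then 10³ = 1000 ≡ 20 (mod 28), yet 10 ≡ 10 (mod 28), not 6.

(⇒) holds; (⇐) fails.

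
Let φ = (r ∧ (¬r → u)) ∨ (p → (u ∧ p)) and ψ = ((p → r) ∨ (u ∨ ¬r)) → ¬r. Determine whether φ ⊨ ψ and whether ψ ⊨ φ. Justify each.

Both directions fail.

Forward direction. This fails. Under u = F, r = T, p = F, the left side is true but the right side is false.

Converse. This fails. Under u = F, r = F, p = T, the left side is false but the right side is true.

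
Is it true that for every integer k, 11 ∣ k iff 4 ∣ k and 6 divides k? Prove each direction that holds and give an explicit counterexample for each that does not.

[⇒] This fails: take k = 11. Certainly 11 ∣ 11, but 4 ∤ 11.

[⇐] This fails: take k = 12. Both 4 ∣ 12 and 6 ∣ 12, yet 12 is not a multiple of 11 (since 12 = 1·11 + 1), so 11 ∤ 12.

Neither implication holds.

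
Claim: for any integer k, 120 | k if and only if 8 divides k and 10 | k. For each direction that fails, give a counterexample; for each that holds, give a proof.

(⟸) This fails: take k = 40. Both 8 ∣ 40 and 10 ∣ 40, yet 40 is not a multiple of 120 (since 40 = 0·120 + 40), so 120 ∤ 40.

(⟹) If 120 ∣ k, write k = 120q. Since 120 = 15·8, k = 8·(15q), so 8 ∣ k; and since 120 = 12·10, k = 10·(12q), so 10 ∣ k.

Not equivalent: only (⇒) holds.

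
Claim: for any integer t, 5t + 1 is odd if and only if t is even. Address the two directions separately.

Both directions hold; the statement is true.

(→) Suppose 5t + 1 is odd. Since 5 is odd, 5t and t have the same parity, so 5t + 1 ≡ t + 1 (mod 2). As 1 is odd, 5t + 1 is odd exactly when t is even. Thus t is even.

(←) Conversely, suppose t is even; write t = 2j. Then 5t + 1 = 5·(2j) + 1 = 2·5j + 1, which is odd.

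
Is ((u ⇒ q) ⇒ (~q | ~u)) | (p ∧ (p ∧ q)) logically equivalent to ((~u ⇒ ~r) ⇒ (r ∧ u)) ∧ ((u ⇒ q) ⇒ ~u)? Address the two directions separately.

[⇒] This fails. Under r = F, p = F, u = F, q = F, the left side is true but the right side is false.

[⇐] Assume the antecedent. If u is true, the antecedent forces (r = T, p = F, u = T, q = F) or (r = T, p = T, u = T, q = F), and the consequent holds there. If u is false, the consequent reduces to true regardless of the other variables. Either way the consequent holds.

Only the reverse direction holds.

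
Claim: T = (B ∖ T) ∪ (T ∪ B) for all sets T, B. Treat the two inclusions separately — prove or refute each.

The sets are not equal: only the forward inclusion holds.

(⊆) Let x ∈ T. Then either x ∈ T and x ∉ B; or x ∈ T ∩ B. In each case x ∈ (B ∖ T) ∪ (T ∪ B), so T ⊆ (B ∖ T) ∪ (T ∪ B).

(⊇) This inclusion fails. Take T = ∅, B = {1}; then 1 ∈ (B ∖ T) ∪ (T ∪ B) but 1 ∉ T.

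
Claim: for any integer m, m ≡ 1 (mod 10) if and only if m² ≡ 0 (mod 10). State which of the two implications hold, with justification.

[⇒] This fails: take m = 1. Then 1 ≡ 1 (mod 10), but 1² = 1 ≡ 1 (mod 10), not 0.

[⇐] This fails: take m = 0. Then 0² = 0 ≡ 0 (mod 10), yet 0 ≡ 0 (mod 10), not 1.

(⇒) fails and (⇐) fails.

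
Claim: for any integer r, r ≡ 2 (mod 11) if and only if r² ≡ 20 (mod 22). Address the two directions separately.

(→) This fails: take r = 2. Then 2 ≡ 2 (mod 11), but 2² = 4 ≡ 4 (mod 22), not 20.

(←) This fails: take r = 8. Then 8² = 64 ≡ 20 (mod 22), yet 8 ≡ 8 (mod 11), not 2.

(⇒) fails and (⇐) fails.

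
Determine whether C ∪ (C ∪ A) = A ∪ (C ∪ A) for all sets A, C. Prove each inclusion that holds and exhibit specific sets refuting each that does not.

(⊆) Let x ∈ C ∪ (C ∪ A). Then either x ∈ A and x ∉ C; or x ∈ C and x ∉ A; or x ∈ A ∩ C. In each case x ∈ A ∪ (C ∪ A), so C ∪ (C ∪ A) ⊆ A ∪ (C ∪ A).

(⊇) Let x ∈ A ∪ (C ∪ A). Then either x ∈ A and x ∉ C; or x ∈ C and x ∉ A; or x ∈ A ∩ C. In each case x ∈ C ∪ (C ∪ A), so A ∪ (C ∪ A) ⊆ C ∪ (C ∪ A).

Both inclusions hold.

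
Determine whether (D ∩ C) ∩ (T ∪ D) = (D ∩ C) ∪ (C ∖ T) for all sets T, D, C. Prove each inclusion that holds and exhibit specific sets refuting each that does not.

Forward inclusion. Let x ∈ (D ∩ C) ∩ (T ∪ D). Then either x ∈ D ∩ C and x ∉ T; or x ∈ T ∩ D ∩ C. In each case x ∈ (D ∩ C) ∪ (C ∖ T), so (D ∩ C) ∩ (T ∪ D) ⊆ (D ∩ C) ∪ (C ∖ T).

Reverse inclusion. This inclusion fails. Take T = ∅, D = ∅, C = {1}; then 1 ∈ (D ∩ C) ∪ (C ∖ T) but 1 ∉ (D ∩ C) ∩ (T ∪ D).

The sets are not equal: only the forward inclusion holds.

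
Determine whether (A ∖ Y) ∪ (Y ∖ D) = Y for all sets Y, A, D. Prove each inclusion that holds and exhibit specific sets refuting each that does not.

(⟹) This inclusion fails. Take Y = ∅, A = {1}, D = ∅; then 1 ∈ (A ∖ Y) ∪ (Y ∖ D) but 1 ∉ Y.

(⟸) This inclusion fails. Take Y = {1}, A = ∅, D = {1}; then 1 ∈ Y but 1 ∉ (A ∖ Y) ∪ (Y ∖ D).

Neither inclusion holds.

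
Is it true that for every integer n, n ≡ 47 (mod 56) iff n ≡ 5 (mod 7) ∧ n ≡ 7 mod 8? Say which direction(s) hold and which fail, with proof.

[⇐] If n ≡ 5 (mod 7) and n ≡ 7 (mod 8), then by the Chinese remainder theorem n ≡ 47 (mod 56). This is exactly n ≡ 47 (mod 56).

[⇒] Suppose n ≡ 47 (mod 56); write n = 56j + 47. Since 7 ∣ 56, reducing mod 7 gives n ≡ 47 ≡ 5 (mod 7); since 8 ∣ 56, reducing mod 8 gives n ≡ 47 ≡ 7 (mod 8).

Equivalent; both directions hold.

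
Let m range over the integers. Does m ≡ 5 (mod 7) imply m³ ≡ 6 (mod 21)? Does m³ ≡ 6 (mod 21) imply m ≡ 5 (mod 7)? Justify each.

Both directions fail.

(→) This fails: take m = 5. Then 5 ≡ 5 (mod 7), but 5³ = 125 ≡ 20 (mod 21), not 6.

(←) This fails: take m = 3. Then 3³ = 27 ≡ 6 (mod 21), yet 3 ≡ 3 (mod 7), not 5.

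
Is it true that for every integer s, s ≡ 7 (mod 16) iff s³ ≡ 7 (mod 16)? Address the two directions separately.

[⇐] Suppose s³ ≡ 7 (mod 16). The only residue r in {0, …, 15} with r³ ≡ 7 (mod 16) is r = 7, so s ≡ 7 (mod 16).

[⇒] Suppose s ≡ 7 (mod 16). Write s = 16j + 7. Then (16j + 7)³ = 4096j³ + 5376j² + 2352j + 343 = 16(256j³ + 336j² + 147j + 21) + 7, so s³ ≡ 7 (mod 16).

The biconditional holds.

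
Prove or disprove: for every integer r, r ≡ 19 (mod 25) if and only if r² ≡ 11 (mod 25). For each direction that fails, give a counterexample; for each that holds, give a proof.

Not equivalent: only (⇒) holds.

[⇒] Suppose r ≡ 19 (mod 25). Write r = 25j + 19. Then (25j + 19)² = 625j² + 950j + 361 = 25(25j² + 38j + 14) + 11, so r² ≡ 11 (mod 25).

[⇐] This fails: take r = 6. Then 6² = 36 ≡ 11 (mod 25), yet 6 ≡ 6 (mod 25), not 19.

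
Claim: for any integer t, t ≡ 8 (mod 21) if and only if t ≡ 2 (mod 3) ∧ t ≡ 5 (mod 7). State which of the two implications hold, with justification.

Both directions fail.

(→) This fails: t = 8 gives 8 ≡ 8 (mod 21) but 8 ≡ 1 (mod 7), so the conjunction on the right does not hold.

(←) This fails: t = 5 satisfies both congruences on the right (5 ≡ 2 mod 3 and 5 ≡ 5 mod 7) yet 5 ≡ 5 (mod 21), not 8.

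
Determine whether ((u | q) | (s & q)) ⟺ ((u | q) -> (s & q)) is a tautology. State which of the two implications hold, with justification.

Neither implication holds.

Forward direction. This fails. Under q = T, s = F, u = F, the left side is true but the right side is false.

Converse. This fails. Under q = F, s = F, u = F, the left side is false but the right side is true.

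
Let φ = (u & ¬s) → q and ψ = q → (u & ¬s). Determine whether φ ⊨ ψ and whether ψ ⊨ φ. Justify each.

Forward direction. This fails. Under u = F, q = T, s = F, the left side is true but the right side is false.

Converse. This fails. Under u = T, q = F, s = F, the left side is false but the right side is true.

Neither implication holds.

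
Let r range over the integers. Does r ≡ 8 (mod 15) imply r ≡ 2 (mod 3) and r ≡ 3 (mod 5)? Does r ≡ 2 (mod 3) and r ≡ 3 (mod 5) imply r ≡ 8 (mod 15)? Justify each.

Forward direction. Suppose r ≡ 8 (mod 15); write r = 15j + 8. Since 3 ∣ 15, reducing mod 3 gives r ≡ 8 ≡ 2 (mod 3); since 5 ∣ 15, reducing mod 5 gives r ≡ 8 ≡ 3 (mod 5).

Converse. If r ≡ 2 (mod 3) and r ≡ 3 (mod 5), then by the Chinese remainder theorem r ≡ 8 (mod 15). This is exactly r ≡ 8 (mod 15).

Both directions hold; the statement is true.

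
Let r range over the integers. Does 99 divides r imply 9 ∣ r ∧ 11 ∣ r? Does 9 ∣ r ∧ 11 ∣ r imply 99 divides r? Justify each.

Equivalent; both directions hold.

(→) If 99 ∣ r, write r = 99q. Since 99 = 11·9, r = 9·(11q), so 9 ∣ r; and since 99 = 9·11, r = 11·(9q), so 11 ∣ r.

(←) Suppose 9 ∣ r and 11 ∣ r. Any common multiple of 9 and 11 is a multiple of their lcm; here gcd(9, 11) = 1, so lcm(9, 11) = 9·11 = 99, so 99 ∣ r.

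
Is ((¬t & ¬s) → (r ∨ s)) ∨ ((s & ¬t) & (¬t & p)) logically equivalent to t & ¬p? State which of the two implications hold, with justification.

(⟹) This fails. Under r = T, s = F, p = F, t = F, the left side is true but the right side is false.

(⟸) Assume the antecedent. If r is true, the consequent reduces to true regardless of the other variables. If r is false, the antecedent forces (r = F, s = F, p = F, t = T) or (r = F, s = T, p = F, t = T), and the consequent holds there. Either way the consequent holds.

Not equivalent: only (⇐) holds.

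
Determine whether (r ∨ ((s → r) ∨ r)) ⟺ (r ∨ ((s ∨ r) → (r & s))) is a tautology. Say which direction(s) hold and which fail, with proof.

Forward direction. Assume the antecedent. If r is true, r ∨ ((s ∨ r) → (r & s)) reduces to true regardless of the other variables. If r is false, the antecedent forces (r = F, s = F), and r ∨ ((s ∨ r) → (r & s)) holds there. Either way r ∨ ((s ∨ r) → (r & s)) holds.

Converse. Assume the antecedent. If r is true, r ∨ ((s → r) ∨ r) reduces to true regardless of the other variables. If r is false, the antecedent forces (r = F, s = F), and r ∨ ((s → r) ∨ r) holds there. Either way r ∨ ((s → r) ∨ r) holds.

Both implications hold.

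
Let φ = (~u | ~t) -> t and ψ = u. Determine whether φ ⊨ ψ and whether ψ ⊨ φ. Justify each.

Both directions fail.

(→) This fails. Under u = F, t = T, the left side is true but the right side is false.

(←) This fails. Under u = T, t = F, the left side is false but the right side is true.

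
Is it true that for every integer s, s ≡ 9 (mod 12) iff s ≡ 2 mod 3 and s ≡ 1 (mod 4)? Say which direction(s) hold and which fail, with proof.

[⇒] This fails: s = 9 gives 9 ≡ 9 (mod 12) but 9 ≡ 0 (mod 3), so the conjunction on the right does not hold.

[⇐] This fails: s = 5 satisfies both congruences on the right (5 ≡ 2 mod 3 and 5 ≡ 1 mod 4) yet 5 ≡ 5 (mod 12), not 9.

(⇒) fails and (⇐) fails.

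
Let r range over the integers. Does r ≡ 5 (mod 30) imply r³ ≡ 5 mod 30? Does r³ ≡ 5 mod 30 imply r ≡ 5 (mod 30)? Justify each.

(→) Suppose r ≡ 5 (mod 30). Write r = 30j + 5. Then (30j + 5)³ = 27000j³ + 13500j² + 2250j + 125 = 30(900j³ + 450j² + 75j + 4) + 5, so r³ ≡ 5 (mod 30).

(←) Conversely, suppose r³ ≡ 5 (mod 30). The only residue r in {0, …, 29} with r³ ≡ 5 (mod 30) is r = 5, so r ≡ 5 (mod 30).

Both directions hold; the statement is true.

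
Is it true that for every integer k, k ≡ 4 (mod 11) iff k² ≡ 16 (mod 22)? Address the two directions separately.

(→) This fails: take k = 15. Then 15 ≡ 4 (mod 11), but 15² = 225 ≡ 5 (mod 22), not 16.

(←) This fails: take k = 18. Then 18² = 324 ≡ 16 (mod 22), yet 18 ≡ 7 (mod 11), not 4.

Both directions fail.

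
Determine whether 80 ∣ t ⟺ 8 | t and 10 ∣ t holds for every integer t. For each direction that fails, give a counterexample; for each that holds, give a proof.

(←) This fails: take t = 40. Both 8 ∣ 40 and 10 ∣ 40, yet 40 is not a multiple of 80 (since 40 = 0·80 + 40), so 80 ∤ 40.

(→) If 80 ∣ t, write t = 80q. Since 80 = 10·8, t = 8·(10q), so 8 ∣ t; and since 80 = 8·10, t = 10·(8q), so 10 ∣ t.

Only the forward direction holds.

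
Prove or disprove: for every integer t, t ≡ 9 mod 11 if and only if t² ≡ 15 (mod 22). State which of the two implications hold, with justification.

Both directions fail.

Forward direction. This fails: take t = 20. Then 20 ≡ 9 (mod 11), but 20² = 400 ≡ 4 (mod 22), not 15.

Converse. This fails: take t = 13. Then 13² = 169 ≡ 15 (mod 22), yet 13 ≡ 2 (mod 11), not 9.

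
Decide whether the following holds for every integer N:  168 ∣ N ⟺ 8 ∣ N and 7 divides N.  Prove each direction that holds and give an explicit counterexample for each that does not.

(⇒) If 168 ∣ N, write N = 168q. Since 168 = 21·8, N = 8·(21q), so 8 ∣ N; and since 168 = 24·7, N = 7·(24q), so 7 ∣ N.

(⇐) This fails: take N = 56. Both 8 ∣ 56 and 7 ∣ 56, yet 56 is not a multiple of 168 (since 56 = 0·168 + 56), so 168 ∤ 56.

Not equivalent: only (⇒) holds.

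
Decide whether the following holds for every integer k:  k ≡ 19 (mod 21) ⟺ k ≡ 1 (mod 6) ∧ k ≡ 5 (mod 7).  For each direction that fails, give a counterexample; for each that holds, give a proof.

(⇒) This fails: k = 40 gives 40 ≡ 19 (mod 21) but 40 ≡ 4 (mod 6), so the conjunction on the right does not hold.

(⇐) Conversely, if k ≡ 1 (mod 6) and k ≡ 5 (mod 7), then by the Chinese remainder theorem k ≡ 19 (mod 42). Since 19 ≡ 19 (mod 21) and 21 ∣ 42, we get k ≡ 19 (mod 21).

Only the reverse direction holds.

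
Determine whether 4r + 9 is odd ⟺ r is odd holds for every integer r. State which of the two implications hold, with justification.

(⟹) This fails: take r = 0. Then 4r + 9 = 9, which is odd, yet r = 0 is even, not odd.

(⟸) Suppose r is odd. Since 4 is even, 4r is even for every r, so 4r + 9 has the same parity as 9, which is odd. Hence 4r + 9 is odd.

Not equivalent: only (⇐) holds.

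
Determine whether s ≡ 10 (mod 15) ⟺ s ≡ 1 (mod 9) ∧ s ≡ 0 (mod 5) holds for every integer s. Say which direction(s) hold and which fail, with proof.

(⟸) If s ≡ 1 (mod 9) and s ≡ 0 (mod 5), then by the Chinese remainder theorem s ≡ 10 (mod 45). Since 10 ≡ 10 (mod 15) and 15 ∣ 45, we get s ≡ 10 (mod 15).

(⟹) This fails: s = 40 gives 40 ≡ 10 (mod 15) but 40 ≡ 4 (mod 9), so the conjunction on the right does not hold.

The forward direction fails; the converse holds.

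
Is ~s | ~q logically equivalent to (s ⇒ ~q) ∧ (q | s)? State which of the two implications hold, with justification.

(⇒) fails; (⇐) holds.

[⇒] This fails. Under q = F, s = F, the left side is true but the right side is false.

[⇐] Assume the antecedent. If q is true, the antecedent forces (q = T, s = F), and ~s | ~q holds there. If q is false, ~s | ~q reduces to true regardless of the other variables. Either way ~s | ~q holds.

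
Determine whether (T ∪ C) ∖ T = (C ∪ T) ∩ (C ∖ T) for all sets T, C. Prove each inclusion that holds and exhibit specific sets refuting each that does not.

Both inclusions hold; the sets are equal.

(⊆) Let x ∈ (T ∪ C) ∖ T. Then x ∈ C and x ∉ T, from which x ∈ (C ∪ T) ∩ (C ∖ T).

(⊇) Let x ∈ (C ∪ T) ∩ (C ∖ T). Then x ∈ C and x ∉ T, from which x ∈ (T ∪ C) ∖ T.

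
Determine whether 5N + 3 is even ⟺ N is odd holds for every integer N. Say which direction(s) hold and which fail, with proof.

(→) Suppose 5N + 3 is even. Since 5 is odd, 5N and N have the same parity, so 5N + 3 ≡ N + 3 (mod 2). As 3 is odd, 5N + 3 is even exactly when N is odd. Thus N is odd.

(←) Conversely, suppose N is odd; write N = 2j + 1. Then 5N + 3 = 5·(2j + 1) + 3 = 2·5j + 8, which is even.

The biconditional holds.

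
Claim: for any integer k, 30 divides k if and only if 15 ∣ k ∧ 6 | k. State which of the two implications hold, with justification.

Equivalent; both directions hold.

(⟸) Suppose 15 ∣ k and 6 ∣ k. Any common multiple of 15 and 6 is a multiple of their lcm; here lcm(15, 6) = 15·6/gcd(15, 6) = 90/3 = 30, so 30 ∣ k.

(⟹) If 30 ∣ k, write k = 30q. Since 30 = 2·15, k = 15·(2q), so 15 ∣ k; and since 30 = 5·6, k = 6·(5q), so 6 ∣ k.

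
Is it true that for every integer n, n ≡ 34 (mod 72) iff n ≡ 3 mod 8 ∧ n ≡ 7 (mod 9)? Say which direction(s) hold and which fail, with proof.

(⟹) This fails: n = 34 gives 34 ≡ 34 (mod 72) but 34 ≡ 2 (mod 8), so the conjunction on the right does not hold.

(⟸) This fails: n = 43 satisfies both congruences on the right (43 ≡ 3 mod 8 and 43 ≡ 7 mod 9) yet 43 ≡ 43 (mod 72), not 34.

Neither implication holds.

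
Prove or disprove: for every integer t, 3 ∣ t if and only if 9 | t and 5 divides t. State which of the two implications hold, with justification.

[⇒] This fails: take t = 3. Certainly 3 ∣ 3, but 9 ∤ 3.

[⇐] Suppose 9 ∣ t and 5 ∣ t. Any common multiple of 9 and 5 is a multiple of their lcm; here gcd(9, 5) = 1, so lcm(9, 5) = 9·5 = 45, so 45 ∣ t. Since 3 ∣ 45, it follows that 3 ∣ t.

Only the reverse direction holds.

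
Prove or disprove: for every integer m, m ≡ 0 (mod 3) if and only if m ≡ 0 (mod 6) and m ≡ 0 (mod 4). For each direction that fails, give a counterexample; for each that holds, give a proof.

Only the reverse direction holds.

[⇐] If m ≡ 0 (mod 6) and m ≡ 0 (mod 4), then by the Chinese remainder theorem m ≡ 0 (mod 12). Since 0 ≡ 0 (mod 3) and 3 ∣ 12, we get m ≡ 0 (mod 3).

[⇒] This fails: m = 9 gives 9 ≡ 0 (mod 3) but 9 ≡ 3 (mod 6), so the conjunction on the right does not hold.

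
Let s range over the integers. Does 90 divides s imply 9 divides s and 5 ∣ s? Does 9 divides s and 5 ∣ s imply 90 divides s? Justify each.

Only the forward direction holds.

(→) If 90 ∣ s, write s = 90q. Since 90 = 10·9, s = 9·(10q), so 9 ∣ s; and since 90 = 18·5, s = 5·(18q), so 5 ∣ s.

(←) This fails: take s = 45. Both 9 ∣ 45 and 5 ∣ 45, yet 45 is not a multiple of 90 (since 45 = 0·90 + 45), so 90 ∤ 45.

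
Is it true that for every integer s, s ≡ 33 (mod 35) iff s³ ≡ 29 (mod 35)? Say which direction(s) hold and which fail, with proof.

[⇒] This fails: take s = 33. Then 33 ≡ 33 (mod 35), but 33³ = 35937 ≡ 27 (mod 35), not 29.

[⇐] This fails: take s = 4. Then 4³ = 64 ≡ 29 (mod 35), yet 4 ≡ 4 (mod 35), not 33.

Both directions fail.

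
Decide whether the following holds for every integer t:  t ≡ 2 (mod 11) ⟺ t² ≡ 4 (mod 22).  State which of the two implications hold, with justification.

(⇒) fails and (⇐) fails.

(⇒) This fails: take t = 13. Then 13 ≡ 2 (mod 11), but 13² = 169 ≡ 15 (mod 22), not 4.

(⇐) This fails: take t = 20. Then 20² = 400 ≡ 4 (mod 22), yet 20 ≡ 9 (mod 11), not 2.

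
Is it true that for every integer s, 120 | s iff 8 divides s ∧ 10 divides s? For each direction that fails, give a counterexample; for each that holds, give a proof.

Not equivalent: only (⇒) holds.

[⇒] If 120 ∣ s, write s = 120q. Since 120 = 15·8, s = 8·(15q), so 8 ∣ s; and since 120 = 12·10, s = 10·(12q), so 10 ∣ s.

[⇐] This fails: take s = 40. Both 8 ∣ 40 and 10 ∣ 40, yet 40 is not a multiple of 120 (since 40 = 0·120 + 40), so 120 ∤ 40.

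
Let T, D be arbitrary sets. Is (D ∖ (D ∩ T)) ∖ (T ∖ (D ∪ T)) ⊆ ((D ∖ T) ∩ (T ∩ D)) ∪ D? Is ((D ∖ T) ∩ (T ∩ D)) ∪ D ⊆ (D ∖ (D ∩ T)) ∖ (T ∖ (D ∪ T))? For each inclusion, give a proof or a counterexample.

Forward inclusion. Let x ∈ (D ∖ (D ∩ T)) ∖ (T ∖ (D ∪ T)). Then x ∈ D and x ∉ T, from which x ∈ ((D ∖ T) ∩ (T ∩ D)) ∪ D.

Reverse inclusion. This inclusion fails. Take T = {1}, D = {1}; then 1 ∈ ((D ∖ T) ∩ (T ∩ D)) ∪ D but 1 ∉ (D ∖ (D ∩ T)) ∖ (T ∖ (D ∪ T)).

(⊆) holds; (⊇) fails.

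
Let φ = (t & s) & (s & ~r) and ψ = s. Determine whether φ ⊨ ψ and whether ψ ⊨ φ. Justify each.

Not equivalent: only (⇒) holds.

(⇒) Assume the antecedent. If r is true, the antecedent cannot hold. If r is false, the antecedent forces (r = F, t = T, s = T), and s holds there. Either way s holds.

(⇐) This fails. Under r = F, t = F, s = T, the left side is false but the right side is true.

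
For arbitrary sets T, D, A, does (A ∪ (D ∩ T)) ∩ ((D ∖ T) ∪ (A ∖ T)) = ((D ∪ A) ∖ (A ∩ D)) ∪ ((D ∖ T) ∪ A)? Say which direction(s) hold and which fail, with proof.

The sets are not equal: only the forward inclusion holds.

Forward inclusion. Let x ∈ (A ∪ (D ∩ T)) ∩ ((D ∖ T) ∪ (A ∖ T)). Then either x ∈ A and x ∉ T, D; or x ∈ D ∩ A and x ∉ T. In each case x ∈ ((D ∪ A) ∖ (A ∩ D)) ∪ ((D ∖ T) ∪ A), so (A ∪ (D ∩ T)) ∩ ((D ∖ T) ∪ (A ∖ T)) ⊆ ((D ∪ A) ∖ (A ∩ D)) ∪ ((D ∖ T) ∪ A).

Reverse inclusion. This inclusion fails. Take T = ∅, D = {1}, A = ∅; then 1 ∈ ((D ∪ A) ∖ (A ∩ D)) ∪ ((D ∖ T) ∪ A) but 1 ∉ (A ∪ (D ∩ T)) ∩ ((D ∖ T) ∪ (A ∖ T)).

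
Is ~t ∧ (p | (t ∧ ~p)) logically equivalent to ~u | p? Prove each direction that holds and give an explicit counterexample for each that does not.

Not equivalent: only (⇒) holds.

Forward direction. Assume the antecedent. If p is true, ~u | p reduces to true regardless of the other variables. If p is false, the antecedent cannot hold. Either way ~u | p holds.

Converse. This fails. Under p = F, t = F, u = F, the left side is false but the right side is true.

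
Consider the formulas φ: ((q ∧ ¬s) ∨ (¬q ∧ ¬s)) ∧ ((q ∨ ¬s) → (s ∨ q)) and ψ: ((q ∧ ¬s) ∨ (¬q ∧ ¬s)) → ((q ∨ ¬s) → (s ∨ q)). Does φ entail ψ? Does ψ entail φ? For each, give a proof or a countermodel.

(⟹) Assume the antecedent. If s is true, the antecedent cannot hold. If s is false, the antecedent forces (s = F, q = T), and the consequent holds there. Either way the consequent holds.

(⟸) This fails. Under s = T, q = F, the left side is false but the right side is true.

Only the forward implication holds.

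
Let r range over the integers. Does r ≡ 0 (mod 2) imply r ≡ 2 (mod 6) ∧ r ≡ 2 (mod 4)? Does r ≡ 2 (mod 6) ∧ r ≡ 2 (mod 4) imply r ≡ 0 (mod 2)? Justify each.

Only the reverse direction holds.

Converse. If r ≡ 2 (mod 6) and r ≡ 2 (mod 4), then by the Chinese remainder theorem r ≡ 2 (mod 12). Since 2 ≡ 0 (mod 2) and 2 ∣ 12, we get r ≡ 0 (mod 2).

Forward direction. This fails: r = 0 gives 0 ≡ 0 (mod 2) but 0 ≡ 0 (mod 6), so the conjunction on the right does not hold.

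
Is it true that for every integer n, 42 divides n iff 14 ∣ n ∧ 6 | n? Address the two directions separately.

Equivalent; both directions hold.

(⟹) If 42 ∣ n, write n = 42q. Since 42 = 3·14, n = 14·(3q), so 14 ∣ n; and since 42 = 7·6, n = 6·(7q), so 6 ∣ n.

(⟸) Suppose 14 ∣ n and 6 ∣ n. Any common multiple of 14 and 6 is a multiple of their lcm; here lcm(14, 6) = 14·6/gcd(14, 6) = 84/2 = 42, so 42 ∣ n.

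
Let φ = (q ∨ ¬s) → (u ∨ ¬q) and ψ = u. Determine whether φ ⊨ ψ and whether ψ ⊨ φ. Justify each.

Not equivalent: only (⇐) holds.

Forward direction. This fails. Under u = F, s = F, q = F, the left side is true but the right side is false.

Converse. Assume the antecedent. If u is true, (q ∨ ¬s) → (u ∨ ¬q) reduces to true regardless of the other variables. If u is false, the antecedent cannot hold. Either way (q ∨ ¬s) → (u ∨ ¬q) holds.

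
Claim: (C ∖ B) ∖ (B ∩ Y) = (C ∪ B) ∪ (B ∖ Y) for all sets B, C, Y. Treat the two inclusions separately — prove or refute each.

Forward inclusion. Let x ∈ (C ∖ B) ∖ (B ∩ Y). Then either x ∈ C and x ∉ B, Y; or x ∈ C ∩ Y and x ∉ B. In each case x ∈ (C ∪ B) ∪ (B ∖ Y), so (C ∖ B) ∖ (B ∩ Y) ⊆ (C ∪ B) ∪ (B ∖ Y).

Reverse inclusion. This inclusion fails. Take B = {1}, C = ∅, Y = ∅; then 1 ∈ (C ∪ B) ∪ (B ∖ Y) but 1 ∉ (C ∖ B) ∖ (B ∩ Y).

Only the forward inclusion holds.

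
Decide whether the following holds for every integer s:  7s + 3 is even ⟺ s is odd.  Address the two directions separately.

Both implications hold.

Converse. Suppose s is odd; write s = 2j + 1. Then 7s + 3 = 7·(2j + 1) + 3 = 2·7j + 10, which is even.

Forward direction. Suppose 7s + 3 is even. Since 7 is odd, 7s and s have the same parity, so 7s + 3 ≡ s + 3 (mod 2). As 3 is odd, 7s + 3 is even exactly when s is odd. Thus s is odd.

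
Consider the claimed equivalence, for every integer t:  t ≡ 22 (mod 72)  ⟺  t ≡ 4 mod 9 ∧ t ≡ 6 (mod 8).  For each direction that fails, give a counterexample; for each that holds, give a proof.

Equivalent; both directions hold.

Forward direction. Suppose t ≡ 22 (mod 72); write t = 72j + 22. Since 9 ∣ 72, reducing mod 9 gives t ≡ 22 ≡ 4 (mod 9); since 8 ∣ 72, reducing mod 8 gives t ≡ 22 ≡ 6 (mod 8).

Converse. If t ≡ 4 (mod 9) and t ≡ 6 (mod 8), then by the Chinese remainder theorem t ≡ 22 (mod 72). This is exactly t ≡ 22 (mod 72).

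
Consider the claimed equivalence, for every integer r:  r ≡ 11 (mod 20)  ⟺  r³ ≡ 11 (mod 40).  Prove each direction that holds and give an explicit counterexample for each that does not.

(←) The residues r modulo 40 with r³ ≡ 11 (mod 40) are exactly {11}, and each is ≡ 11 (mod 20).

(→) This fails: take r = 31. Then 31 ≡ 11 (mod 20), but 31³ = 29791 ≡ 31 (mod 40), not 11.

Not equivalent: only (⇐) holds.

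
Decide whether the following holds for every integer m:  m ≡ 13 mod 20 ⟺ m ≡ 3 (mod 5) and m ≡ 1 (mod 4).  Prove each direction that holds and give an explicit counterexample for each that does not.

Both directions hold; the statement is true.

Forward direction. Suppose m ≡ 13 (mod 20); write m = 20j + 13. Since 5 ∣ 20, reducing mod 5 gives m ≡ 13 ≡ 3 (mod 5); since 4 ∣ 20, reducing mod 4 gives m ≡ 13 ≡ 1 (mod 4).

Converse. If m ≡ 3 (mod 5) and m ≡ 1 (mod 4), then by the Chinese remainder theorem m ≡ 13 (mod 20). This is exactly m ≡ 13 (mod 20).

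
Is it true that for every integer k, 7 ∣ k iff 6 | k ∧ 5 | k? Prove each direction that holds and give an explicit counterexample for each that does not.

Neither direction holds.

(→) This fails: take k = 7. Certainly 7 ∣ 7, but 6 ∤ 7.

(←) This fails: take k = 30. Both 6 ∣ 30 and 5 ∣ 30, yet 30 is not a multiple of 7 (since 30 = 4·7 + 2), so 7 ∤ 30.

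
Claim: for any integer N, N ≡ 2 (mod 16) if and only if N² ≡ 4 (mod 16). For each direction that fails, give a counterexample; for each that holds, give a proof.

Not equivalent: only (⇒) holds.

[⇐] This fails: take N = 6. Then 6² = 36 ≡ 4 (mod 16), yet 6 ≡ 6 (mod 16), not 2.

[⇒] Suppose N ≡ 2 (mod 16). Write N = 16j + 2. Then (16j + 2)² = 256j² + 64j + 4 = 16(16j² + 4j) + 4, so N² ≡ 4 (mod 16).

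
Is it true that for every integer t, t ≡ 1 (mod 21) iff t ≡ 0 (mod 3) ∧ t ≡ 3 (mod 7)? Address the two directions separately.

Both directions fail.

(⟹) This fails: t = 1 gives 1 ≡ 1 (mod 21) but 1 ≡ 1 (mod 3), so the conjunction on the right does not hold.

(⟸) This fails: t = 3 satisfies both congruences on the right (3 ≡ 0 mod 3 and 3 ≡ 3 mod 7) yet 3 ≡ 3 (mod 21), not 1.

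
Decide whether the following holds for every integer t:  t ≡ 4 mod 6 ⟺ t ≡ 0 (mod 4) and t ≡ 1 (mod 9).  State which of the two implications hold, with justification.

(⇐) If t ≡ 0 (mod 4) and t ≡ 1 (mod 9), then by the Chinese remainder theorem t ≡ 28 (mod 36). Since 28 ≡ 4 (mod 6) and 6 ∣ 36, we get t ≡ 4 (mod 6).

(⇒) This fails: t = 34 gives 34 ≡ 4 (mod 6) but 34 ≡ 2 (mod 4), so the conjunction on the right does not hold.

Only the converse holds.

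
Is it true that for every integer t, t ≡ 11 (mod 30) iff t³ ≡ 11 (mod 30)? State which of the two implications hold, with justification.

Both directions hold.

[⇒] Suppose t ≡ 11 (mod 30). Write t = 30j + 11. Then (30j + 11)³ = 27000j³ + 29700j² + 10890j + 1331 = 30(900j³ + 990j² + 363j + 44) + 11, so t³ ≡ 11 (mod 30).

[⇐] Conversely, suppose t³ ≡ 11 (mod 30). The only residue r in {0, …, 29} with r³ ≡ 11 (mod 30) is r = 11, so t ≡ 11 (mod 30).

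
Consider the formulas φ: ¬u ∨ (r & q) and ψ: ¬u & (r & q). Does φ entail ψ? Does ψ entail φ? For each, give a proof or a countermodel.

(⟹) This fails. Under r = F, u = F, q = F, the left side is true but the right side is false.

(⟸) Assume the antecedent. If r is true, the antecedent forces (r = T, u = F, q = T), and ¬u ∨ (r & q) holds there. If r is false, the antecedent cannot hold. Either way ¬u ∨ (r & q) holds.

(⇒) fails; (⇐) holds.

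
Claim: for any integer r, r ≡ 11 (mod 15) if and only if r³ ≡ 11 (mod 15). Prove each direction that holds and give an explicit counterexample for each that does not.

Both directions hold; the statement is true.

[⇒] Suppose r ≡ 11 (mod 15). Write r = 15j + 11. Then (15j + 11)³ = 3375j³ + 7425j² + 5445j + 1331 = 15(225j³ + 495j² + 363j + 88) + 11, so r³ ≡ 11 (mod 15).

[⇐] Conversely, suppose r³ ≡ 11 (mod 15). The only residue r in {0, …, 14} with r³ ≡ 11 (mod 15) is r = 11, so r ≡ 11 (mod 15).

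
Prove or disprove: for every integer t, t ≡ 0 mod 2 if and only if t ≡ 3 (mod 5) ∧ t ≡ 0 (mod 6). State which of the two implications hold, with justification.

Not equivalent: only (⇐) holds.

(→) This fails: t = 0 gives 0 ≡ 0 (mod 2) but 0 ≡ 0 (mod 5), so the conjunction on the right does not hold.

(←) Conversely, if t ≡ 3 (mod 5) and t ≡ 0 (mod 6), then by the Chinese remainder theorem t ≡ 18 (mod 30). Since 18 ≡ 0 (mod 2) and 2 ∣ 30, we get t ≡ 0 (mod 2).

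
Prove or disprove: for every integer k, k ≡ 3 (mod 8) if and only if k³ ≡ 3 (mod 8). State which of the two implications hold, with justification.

(⇒) Suppose k ≡ 3 (mod 8). Write k = 8j + 3. Then (8j + 3)³ = 512j³ + 576j² + 216j + 27 = 8(64j³ + 72j² + 27j + 3) + 3, so k³ ≡ 3 (mod 8).

(⇐) For the converse, argue contrapositively. If k ≢ 3 (mod 8), then k is congruent to one of 0, 1, 2, 4, 5, 6, 7 modulo 8, and these give k³ ≡ 0, 1, 0, 0, 5, 0, 7 respectively — never 3.

Both implications hold.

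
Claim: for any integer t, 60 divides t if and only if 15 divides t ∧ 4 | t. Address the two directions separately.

(⟹) If 60 ∣ t, write t = 60q. Since 60 = 4·15, t = 15·(4q), so 15 ∣ t; and since 60 = 15·4, t = 4·(15q), so 4 ∣ t.

(⟸) Suppose 15 ∣ t and 4 ∣ t. Any common multiple of 15 and 4 is a multiple of their lcm; here gcd(15, 4) = 1, so lcm(15, 4) = 15·4 = 60, so 60 ∣ t.

Both directions hold; the statement is true.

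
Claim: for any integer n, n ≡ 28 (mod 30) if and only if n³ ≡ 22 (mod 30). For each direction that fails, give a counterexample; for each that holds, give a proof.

Equivalent; both directions hold.

(→) Suppose n ≡ 28 (mod 30). Write n = 30j + 28. Then (30j + 28)³ = 27000j³ + 75600j² + 70560j + 21952 = 30(900j³ + 2520j² + 2352j + 731) + 22, so n³ ≡ 22 (mod 30).

(←) Conversely, suppose n³ ≡ 22 (mod 30). The only residue r in {0, …, 29} with r³ ≡ 22 (mod 30) is r = 28, so n ≡ 28 (mod 30).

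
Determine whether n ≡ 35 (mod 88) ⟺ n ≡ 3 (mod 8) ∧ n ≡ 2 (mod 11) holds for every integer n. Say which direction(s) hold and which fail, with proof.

Both directions hold.

[⇒] Suppose n ≡ 35 (mod 88); write n = 88j + 35. Since 8 ∣ 88, reducing mod 8 gives n ≡ 35 ≡ 3 (mod 8); since 11 ∣ 88, reducing mod 11 gives n ≡ 35 ≡ 2 (mod 11).

[⇐] Conversely, if n ≡ 3 (mod 8) and n ≡ 2 (mod 11), then by the Chinese remainder theorem n ≡ 35 (mod 88). This is exactly n ≡ 35 (mod 88).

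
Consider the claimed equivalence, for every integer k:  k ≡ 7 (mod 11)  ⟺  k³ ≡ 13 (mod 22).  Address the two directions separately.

The forward direction fails; the converse holds.

(⟹) This fails: take k = 18. Then 18 ≡ 7 (mod 11), but 18³ = 5832 ≡ 2 (mod 22), not 13.

(⟸) Conversely, the residues r modulo 22 with r³ ≡ 13 (mod 22) are exactly {7}, and each is ≡ 7 (mod 11).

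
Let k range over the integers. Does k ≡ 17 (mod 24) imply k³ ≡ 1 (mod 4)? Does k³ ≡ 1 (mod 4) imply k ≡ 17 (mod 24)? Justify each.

The forward direction holds; the converse fails.

Forward direction. Suppose k ≡ 17 (mod 24). Then k³ ≡ 17³ = 4913 (mod 24), and since 4 ∣ 24, also k³ ≡ 1 (mod 4).

Converse. This fails: take k = 1. Then 1³ = 1 ≡ 1 (mod 4), yet 1 ≡ 1 (mod 24), not 17.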